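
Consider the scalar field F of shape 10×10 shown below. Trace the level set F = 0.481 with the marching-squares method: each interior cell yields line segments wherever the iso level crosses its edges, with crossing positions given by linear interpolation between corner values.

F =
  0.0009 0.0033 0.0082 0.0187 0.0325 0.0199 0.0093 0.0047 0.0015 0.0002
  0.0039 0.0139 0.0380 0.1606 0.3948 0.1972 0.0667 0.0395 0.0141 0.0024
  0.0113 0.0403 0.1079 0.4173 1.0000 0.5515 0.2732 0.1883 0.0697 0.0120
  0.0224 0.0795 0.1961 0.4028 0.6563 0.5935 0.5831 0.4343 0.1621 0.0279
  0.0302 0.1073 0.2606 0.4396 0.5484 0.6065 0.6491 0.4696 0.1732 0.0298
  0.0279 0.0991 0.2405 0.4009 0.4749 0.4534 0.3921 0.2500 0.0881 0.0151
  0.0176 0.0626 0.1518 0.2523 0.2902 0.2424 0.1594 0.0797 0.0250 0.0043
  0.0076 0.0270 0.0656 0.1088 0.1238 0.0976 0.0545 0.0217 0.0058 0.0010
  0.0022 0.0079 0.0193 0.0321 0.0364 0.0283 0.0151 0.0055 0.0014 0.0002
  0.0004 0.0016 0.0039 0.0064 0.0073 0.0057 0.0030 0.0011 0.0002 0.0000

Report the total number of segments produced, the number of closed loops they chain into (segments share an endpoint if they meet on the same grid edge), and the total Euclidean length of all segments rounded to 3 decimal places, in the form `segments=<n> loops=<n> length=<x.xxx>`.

cell (1,3): code 0100 → (1.142,4.000)–(2.000,3.109)
cell (1,4): code 1100 → (1.801,5.000)–(1.142,4.000)
cell (1,5): code 1000 → (2.000,5.253)–(1.801,5.000)
cell (2,3): code 0110 → (2.000,3.109)–(3.000,3.308)
cell (2,5): code 1101 → (2.671,6.000)–(2.000,5.253)
cell (2,6): code 1000 → (3.000,6.686)–(2.671,6.000)
cell (3,3): code 0110 → (3.000,3.308)–(4.000,3.381)
cell (3,6): code 1001 → (4.000,6.936)–(3.000,6.686)
cell (4,3): code 0010 → (4.000,3.381)–(4.917,4.000)
cell (4,4): code 0011 → (4.917,4.000)–(4.820,5.000)
cell (4,5): code 0011 → (4.820,5.000)–(4.654,6.000)
cell (4,6): code 0001 → (4.654,6.000)–(4.000,6.936)
total: 12 segments, chained into 1 closed loop(s), length Σ = 11.841034

segments=12 loops=1 length=11.841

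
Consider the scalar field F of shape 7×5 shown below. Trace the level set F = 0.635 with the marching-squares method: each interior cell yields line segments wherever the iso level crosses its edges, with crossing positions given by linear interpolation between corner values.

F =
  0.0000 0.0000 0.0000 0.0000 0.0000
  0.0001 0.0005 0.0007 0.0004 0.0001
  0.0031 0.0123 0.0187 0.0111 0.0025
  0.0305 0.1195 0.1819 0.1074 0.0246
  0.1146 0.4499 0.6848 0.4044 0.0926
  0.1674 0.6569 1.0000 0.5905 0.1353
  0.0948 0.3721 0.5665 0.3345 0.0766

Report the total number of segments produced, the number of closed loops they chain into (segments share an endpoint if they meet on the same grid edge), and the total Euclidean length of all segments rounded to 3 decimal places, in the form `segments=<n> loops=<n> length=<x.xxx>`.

cell (3,1): code 0100 → (3.901,2.000)–(4.000,1.788)
cell (3,2): code 1000 → (4.000,2.178)–(3.901,2.000)
cell (4,0): code 0100 → (4.894,1.000)–(5.000,0.955)
cell (4,1): code 1110 → (4.000,1.788)–(4.894,1.000)
cell (4,2): code 1001 → (5.000,2.891)–(4.000,2.178)
cell (5,0): code 0010 → (5.000,0.955)–(5.077,1.000)
cell (5,1): code 0011 → (5.077,1.000)–(5.842,2.000)
cell (5,2): code 0001 → (5.842,2.000)–(5.000,2.891)
total: 8 segments, chained into 1 closed loop(s), length Σ = 5.546856

segments=8 loops=1 length=5.547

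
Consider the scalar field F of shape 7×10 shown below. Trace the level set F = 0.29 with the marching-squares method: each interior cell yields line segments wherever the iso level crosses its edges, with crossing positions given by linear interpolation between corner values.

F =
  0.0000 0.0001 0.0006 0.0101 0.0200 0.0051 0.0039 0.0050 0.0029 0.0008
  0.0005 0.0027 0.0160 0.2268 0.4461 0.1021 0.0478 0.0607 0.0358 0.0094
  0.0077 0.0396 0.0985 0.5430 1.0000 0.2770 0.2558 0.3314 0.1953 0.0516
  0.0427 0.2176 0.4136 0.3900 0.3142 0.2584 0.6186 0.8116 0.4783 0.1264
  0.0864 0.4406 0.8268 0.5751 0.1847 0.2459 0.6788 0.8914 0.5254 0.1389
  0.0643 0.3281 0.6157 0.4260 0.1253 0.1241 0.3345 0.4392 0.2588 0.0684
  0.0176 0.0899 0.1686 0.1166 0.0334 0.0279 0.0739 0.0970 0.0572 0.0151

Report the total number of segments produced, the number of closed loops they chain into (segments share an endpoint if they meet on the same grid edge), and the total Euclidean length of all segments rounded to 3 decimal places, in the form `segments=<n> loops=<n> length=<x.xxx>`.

cell (0,3): code 0100 → (0.634,4.000)–(1.000,3.288)
cell (0,4): code 1000 → (1.000,4.454)–(0.634,4.000)
cell (1,2): code 0100 → (1.200,3.000)–(2.000,2.431)
cell (1,3): code 1110 → (1.000,3.288)–(1.200,3.000)
cell (1,4): code 1001 → (2.000,4.982)–(1.000,4.454)
cell (1,6): code 0100 → (1.847,7.000)–(2.000,6.452)
cell (1,7): code 1000 → (2.000,7.304)–(1.847,7.000)
cell (2,1): code 0100 → (2.608,2.000)–(3.000,1.369)
cell (2,2): code 1110 → (2.000,2.431)–(2.608,2.000)
cell (2,4): code 1001 → (3.000,4.434)–(2.000,4.982)
cell (2,5): code 0100 → (2.094,6.000)–(3.000,5.088)
cell (2,6): code 1110 → (2.000,6.452)–(2.094,6.000)
cell (2,7): code 1101 → (2.335,8.000)–(2.000,7.304)
cell (2,8): code 1000 → (3.000,8.535)–(2.335,8.000)
cell (3,0): code 0100 → (3.325,1.000)–(4.000,0.575)
cell (3,1): code 1110 → (3.000,1.369)–(3.325,1.000)
cell (3,3): code 1011 → (4.000,3.730)–(3.187,4.000)
cell (3,4): code 0001 → (3.187,4.000)–(3.000,4.434)
cell (3,5): code 0110 → (3.000,5.088)–(4.000,5.102)
cell (3,8): code 1001 → (4.000,8.609)–(3.000,8.535)
cell (4,0): code 0110 → (4.000,0.575)–(5.000,0.856)
cell (4,3): code 1001 → (5.000,3.452)–(4.000,3.730)
cell (4,5): code 0110 → (4.000,5.102)–(5.000,5.788)
cell (4,7): code 1011 → (5.000,7.827)–(4.883,8.000)
cell (4,8): code 0001 → (4.883,8.000)–(4.000,8.609)
cell (5,0): code 0010 → (5.000,0.856)–(5.160,1.000)
cell (5,1): code 0011 → (5.160,1.000)–(5.728,2.000)
cell (5,2): code 0011 → (5.728,2.000)–(5.440,3.000)
cell (5,3): code 0001 → (5.440,3.000)–(5.000,3.452)
cell (5,5): code 0010 → (5.000,5.788)–(5.171,6.000)
cell (5,6): code 0011 → (5.171,6.000)–(5.436,7.000)
cell (5,7): code 0001 → (5.436,7.000)–(5.000,7.827)
total: 32 segments, chained into 2 closed loop(s), length Σ = 25.229468

segments=32 loops=2 length=25.229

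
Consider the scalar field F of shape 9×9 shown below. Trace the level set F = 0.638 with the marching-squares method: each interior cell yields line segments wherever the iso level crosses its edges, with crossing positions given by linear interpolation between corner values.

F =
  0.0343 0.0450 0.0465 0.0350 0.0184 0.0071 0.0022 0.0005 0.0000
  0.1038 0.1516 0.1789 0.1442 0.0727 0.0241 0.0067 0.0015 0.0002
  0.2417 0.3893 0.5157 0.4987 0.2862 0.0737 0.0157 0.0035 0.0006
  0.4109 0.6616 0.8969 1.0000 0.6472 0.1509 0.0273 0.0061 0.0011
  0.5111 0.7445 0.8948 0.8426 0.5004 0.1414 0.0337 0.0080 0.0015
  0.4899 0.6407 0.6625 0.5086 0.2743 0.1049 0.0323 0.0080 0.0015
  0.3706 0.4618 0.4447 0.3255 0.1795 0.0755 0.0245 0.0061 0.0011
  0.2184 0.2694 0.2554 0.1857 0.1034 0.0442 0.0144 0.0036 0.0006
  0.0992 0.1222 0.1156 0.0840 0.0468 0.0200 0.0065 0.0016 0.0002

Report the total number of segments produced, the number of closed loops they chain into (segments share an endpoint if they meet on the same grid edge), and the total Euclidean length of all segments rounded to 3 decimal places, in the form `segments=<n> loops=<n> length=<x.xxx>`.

segments=14 loops=1 length=9.787

cell (2,0): code 0100 → (2.913,1.000)–(3.000,0.906)
cell (2,1): code 1100 → (2.321,2.000)–(2.913,1.000)
cell (2,2): code 1100 → (2.278,3.000)–(2.321,2.000)
cell (2,3): code 1100 → (2.975,4.000)–(2.278,3.000)
cell (2,4): code 1000 → (3.000,4.019)–(2.975,4.000)
cell (3,0): code 0110 → (3.000,0.906)–(4.000,0.544)
cell (3,3): code 1011 → (4.000,3.598)–(3.063,4.000)
cell (3,4): code 0001 → (3.063,4.000)–(3.000,4.019)
cell (4,0): code 0110 → (4.000,0.544)–(5.000,0.982)
cell (4,2): code 1011 → (5.000,2.159)–(4.613,3.000)
cell (4,3): code 0001 → (4.613,3.000)–(4.000,3.598)
cell (5,0): code 0010 → (5.000,0.982)–(5.015,1.000)
cell (5,1): code 0011 → (5.015,1.000)–(5.112,2.000)
cell (5,2): code 0001 → (5.112,2.000)–(5.000,2.159)
total: 14 segments, chained into 1 closed loop(s), length Σ = 9.787044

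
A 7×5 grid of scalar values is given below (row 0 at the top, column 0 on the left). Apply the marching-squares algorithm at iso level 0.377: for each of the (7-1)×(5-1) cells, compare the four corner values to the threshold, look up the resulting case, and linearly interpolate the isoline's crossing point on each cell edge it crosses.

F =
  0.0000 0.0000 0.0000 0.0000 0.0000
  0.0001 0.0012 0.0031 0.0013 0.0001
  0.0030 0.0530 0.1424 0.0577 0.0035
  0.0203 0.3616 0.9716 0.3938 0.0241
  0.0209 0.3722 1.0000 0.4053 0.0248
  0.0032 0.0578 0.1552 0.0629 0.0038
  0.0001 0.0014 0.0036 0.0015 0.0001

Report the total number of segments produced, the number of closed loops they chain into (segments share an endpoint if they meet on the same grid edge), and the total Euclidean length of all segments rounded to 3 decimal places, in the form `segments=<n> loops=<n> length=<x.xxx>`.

segments=8 loops=1 length=7.023

cell (2,1): code 0100 → (2.283,2.000)–(3.000,1.025)
cell (2,2): code 1100 → (2.950,3.000)–(2.283,2.000)
cell (2,3): code 1000 → (3.000,3.045)–(2.950,3.000)
cell (3,1): code 0110 → (3.000,1.025)–(4.000,1.008)
cell (3,3): code 1001 → (4.000,3.074)–(3.000,3.045)
cell (4,1): code 0010 → (4.000,1.008)–(4.737,2.000)
cell (4,2): code 0011 → (4.737,2.000)–(4.083,3.000)
cell (4,3): code 0001 → (4.083,3.000)–(4.000,3.074)
total: 8 segments, chained into 1 closed loop(s), length Σ = 7.023180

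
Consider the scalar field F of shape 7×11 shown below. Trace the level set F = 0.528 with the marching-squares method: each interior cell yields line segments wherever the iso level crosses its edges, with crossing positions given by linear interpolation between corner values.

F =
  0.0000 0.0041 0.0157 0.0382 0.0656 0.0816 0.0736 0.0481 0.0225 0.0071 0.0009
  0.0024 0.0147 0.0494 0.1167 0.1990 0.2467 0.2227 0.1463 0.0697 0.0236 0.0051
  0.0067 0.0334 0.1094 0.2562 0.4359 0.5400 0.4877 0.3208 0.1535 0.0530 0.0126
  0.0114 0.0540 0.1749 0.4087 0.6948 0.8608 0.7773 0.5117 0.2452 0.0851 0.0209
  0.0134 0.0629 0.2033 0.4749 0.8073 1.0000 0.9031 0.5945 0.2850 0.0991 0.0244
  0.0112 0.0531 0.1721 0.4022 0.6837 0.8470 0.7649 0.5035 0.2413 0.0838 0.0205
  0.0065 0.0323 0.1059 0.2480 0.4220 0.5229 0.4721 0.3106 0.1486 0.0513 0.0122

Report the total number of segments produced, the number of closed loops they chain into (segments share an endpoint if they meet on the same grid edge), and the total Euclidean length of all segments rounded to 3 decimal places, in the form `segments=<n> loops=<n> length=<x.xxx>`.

segments=16 loops=1 length=12.507

cell (1,4): code 0100 → (1.959,5.000)–(2.000,4.885)
cell (1,5): code 1000 → (2.000,5.229)–(1.959,5.000)
cell (2,3): code 0100 → (2.356,4.000)–(3.000,3.417)
cell (2,4): code 1110 → (2.000,4.885)–(2.356,4.000)
cell (2,5): code 1101 → (2.139,6.000)–(2.000,5.229)
cell (2,6): code 1000 → (3.000,6.939)–(2.139,6.000)
cell (3,3): code 0110 → (3.000,3.417)–(4.000,3.160)
cell (3,6): code 1101 → (3.197,7.000)–(3.000,6.939)
cell (3,7): code 1000 → (4.000,7.215)–(3.197,7.000)
cell (4,3): code 0110 → (4.000,3.160)–(5.000,3.447)
cell (4,6): code 1011 → (5.000,6.906)–(4.731,7.000)
cell (4,7): code 0001 → (4.731,7.000)–(4.000,7.215)
cell (5,3): code 0010 → (5.000,3.447)–(5.595,4.000)
cell (5,4): code 0011 → (5.595,4.000)–(5.984,5.000)
cell (5,5): code 0011 → (5.984,5.000)–(5.809,6.000)
cell (5,6): code 0001 → (5.809,6.000)–(5.000,6.906)
total: 16 segments, chained into 1 closed loop(s), length Σ = 12.507373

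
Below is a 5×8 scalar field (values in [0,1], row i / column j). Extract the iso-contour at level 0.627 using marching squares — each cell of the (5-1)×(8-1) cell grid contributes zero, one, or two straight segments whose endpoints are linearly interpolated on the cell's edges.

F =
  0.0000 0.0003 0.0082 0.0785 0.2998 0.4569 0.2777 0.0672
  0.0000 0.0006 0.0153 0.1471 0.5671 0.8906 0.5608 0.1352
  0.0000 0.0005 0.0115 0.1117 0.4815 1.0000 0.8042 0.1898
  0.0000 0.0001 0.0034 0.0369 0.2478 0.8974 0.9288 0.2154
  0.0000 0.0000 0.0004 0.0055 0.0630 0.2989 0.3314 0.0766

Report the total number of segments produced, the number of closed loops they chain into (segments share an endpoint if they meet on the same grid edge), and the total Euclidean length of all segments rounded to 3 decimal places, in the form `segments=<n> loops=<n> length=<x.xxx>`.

segments=10 loops=1 length=8.475

cell (0,4): code 0100 → (0.392,5.000)–(1.000,4.185)
cell (0,5): code 1000 → (1.000,5.799)–(0.392,5.000)
cell (1,4): code 0110 → (1.000,4.185)–(2.000,4.281)
cell (1,5): code 1101 → (1.272,6.000)–(1.000,5.799)
cell (1,6): code 1000 → (2.000,6.288)–(1.272,6.000)
cell (2,4): code 0110 → (2.000,4.281)–(3.000,4.584)
cell (2,6): code 1001 → (3.000,6.423)–(2.000,6.288)
cell (3,4): code 0010 → (3.000,4.584)–(3.452,5.000)
cell (3,5): code 0011 → (3.452,5.000)–(3.505,6.000)
cell (3,6): code 0001 → (3.505,6.000)–(3.000,6.423)
total: 10 segments, chained into 1 closed loop(s), length Σ = 8.474935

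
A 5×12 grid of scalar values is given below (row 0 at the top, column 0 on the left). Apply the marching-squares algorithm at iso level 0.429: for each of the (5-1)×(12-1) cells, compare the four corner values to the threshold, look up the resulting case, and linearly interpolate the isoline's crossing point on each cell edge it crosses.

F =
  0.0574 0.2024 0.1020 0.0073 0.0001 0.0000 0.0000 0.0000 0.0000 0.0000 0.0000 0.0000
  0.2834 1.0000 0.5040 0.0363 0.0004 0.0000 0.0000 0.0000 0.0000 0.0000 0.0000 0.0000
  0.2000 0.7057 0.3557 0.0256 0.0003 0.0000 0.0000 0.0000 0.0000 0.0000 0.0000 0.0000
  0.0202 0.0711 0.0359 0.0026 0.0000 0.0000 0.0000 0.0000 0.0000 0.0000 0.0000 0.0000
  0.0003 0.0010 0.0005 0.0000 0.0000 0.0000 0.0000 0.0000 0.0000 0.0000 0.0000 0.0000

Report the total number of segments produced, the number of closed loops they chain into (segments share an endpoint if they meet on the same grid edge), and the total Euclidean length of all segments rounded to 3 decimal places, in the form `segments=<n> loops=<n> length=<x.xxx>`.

cell (0,0): code 0100 → (0.284,1.000)–(1.000,0.203)
cell (0,1): code 1100 → (0.813,2.000)–(0.284,1.000)
cell (0,2): code 1000 → (1.000,2.160)–(0.813,2.000)
cell (1,0): code 0110 → (1.000,0.203)–(2.000,0.453)
cell (1,1): code 1011 → (2.000,1.791)–(1.506,2.000)
cell (1,2): code 0001 → (1.506,2.000)–(1.000,2.160)
cell (2,0): code 0010 → (2.000,0.453)–(2.436,1.000)
cell (2,1): code 0001 → (2.436,1.000)–(2.000,1.791)
total: 8 segments, chained into 1 closed loop(s), length Σ = 6.149179

segments=8 loops=1 length=6.149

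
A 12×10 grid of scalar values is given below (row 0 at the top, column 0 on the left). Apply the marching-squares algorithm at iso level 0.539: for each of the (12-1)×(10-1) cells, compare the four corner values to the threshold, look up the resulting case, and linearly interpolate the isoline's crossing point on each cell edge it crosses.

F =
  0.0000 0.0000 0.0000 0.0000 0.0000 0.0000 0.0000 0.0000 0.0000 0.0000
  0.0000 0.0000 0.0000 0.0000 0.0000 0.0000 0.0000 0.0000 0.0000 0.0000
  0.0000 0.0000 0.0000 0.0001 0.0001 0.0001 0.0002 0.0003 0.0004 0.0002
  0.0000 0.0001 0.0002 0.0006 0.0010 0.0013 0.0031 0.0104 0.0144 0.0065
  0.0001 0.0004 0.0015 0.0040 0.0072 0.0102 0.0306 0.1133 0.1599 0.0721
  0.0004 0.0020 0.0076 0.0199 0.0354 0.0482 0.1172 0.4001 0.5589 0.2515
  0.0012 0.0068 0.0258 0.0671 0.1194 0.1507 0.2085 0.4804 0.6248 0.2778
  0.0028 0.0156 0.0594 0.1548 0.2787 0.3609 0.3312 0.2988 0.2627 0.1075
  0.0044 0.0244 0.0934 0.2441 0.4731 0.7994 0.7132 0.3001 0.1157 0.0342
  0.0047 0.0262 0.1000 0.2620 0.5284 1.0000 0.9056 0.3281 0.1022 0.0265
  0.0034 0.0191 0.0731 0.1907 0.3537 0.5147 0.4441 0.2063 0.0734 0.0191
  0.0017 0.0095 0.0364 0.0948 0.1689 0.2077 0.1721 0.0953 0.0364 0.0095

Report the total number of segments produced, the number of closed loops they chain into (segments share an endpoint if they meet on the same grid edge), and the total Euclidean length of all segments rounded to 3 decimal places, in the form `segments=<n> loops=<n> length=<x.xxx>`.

segments=14 loops=2 length=11.375

cell (4,7): code 0100 → (4.950,8.000)–(5.000,7.875)
cell (4,8): code 1000 → (5.000,8.065)–(4.950,8.000)
cell (5,7): code 0110 → (5.000,7.875)–(6.000,7.406)
cell (5,8): code 1001 → (6.000,8.247)–(5.000,8.065)
cell (6,7): code 0010 → (6.000,7.406)–(6.237,8.000)
cell (6,8): code 0001 → (6.237,8.000)–(6.000,8.247)
cell (7,4): code 0100 → (7.406,5.000)–(8.000,4.202)
cell (7,5): code 1100 → (7.544,6.000)–(7.406,5.000)
cell (7,6): code 1000 → (8.000,6.422)–(7.544,6.000)
cell (8,4): code 0110 → (8.000,4.202)–(9.000,4.022)
cell (8,6): code 1001 → (9.000,6.635)–(8.000,6.422)
cell (9,4): code 0010 → (9.000,4.022)–(9.950,5.000)
cell (9,5): code 0011 → (9.950,5.000)–(9.794,6.000)
cell (9,6): code 0001 → (9.794,6.000)–(9.000,6.635)
total: 14 segments, chained into 2 closed loop(s), length Σ = 11.375414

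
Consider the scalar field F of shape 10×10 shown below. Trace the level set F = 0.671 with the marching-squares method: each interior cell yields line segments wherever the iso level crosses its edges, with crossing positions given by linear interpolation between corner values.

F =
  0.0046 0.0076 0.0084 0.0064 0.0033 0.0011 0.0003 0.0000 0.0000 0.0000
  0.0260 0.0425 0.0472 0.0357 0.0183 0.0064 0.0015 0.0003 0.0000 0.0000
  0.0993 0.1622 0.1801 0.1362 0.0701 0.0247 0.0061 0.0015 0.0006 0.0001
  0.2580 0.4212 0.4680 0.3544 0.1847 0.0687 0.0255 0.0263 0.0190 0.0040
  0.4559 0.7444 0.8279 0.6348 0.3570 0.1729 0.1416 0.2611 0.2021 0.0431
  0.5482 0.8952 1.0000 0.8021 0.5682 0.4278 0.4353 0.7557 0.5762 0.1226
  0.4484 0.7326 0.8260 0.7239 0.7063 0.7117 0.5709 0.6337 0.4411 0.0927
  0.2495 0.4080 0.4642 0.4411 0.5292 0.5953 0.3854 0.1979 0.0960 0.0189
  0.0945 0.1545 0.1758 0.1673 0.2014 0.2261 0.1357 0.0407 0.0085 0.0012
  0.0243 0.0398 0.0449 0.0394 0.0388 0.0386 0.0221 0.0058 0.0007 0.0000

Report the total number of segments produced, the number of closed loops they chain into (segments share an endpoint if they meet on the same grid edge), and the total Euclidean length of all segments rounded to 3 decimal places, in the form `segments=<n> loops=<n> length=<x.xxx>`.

segments=20 loops=2 length=15.099

cell (3,0): code 0100 → (3.773,1.000)–(4.000,0.746)
cell (3,1): code 1100 → (3.564,2.000)–(3.773,1.000)
cell (3,2): code 1000 → (4.000,2.813)–(3.564,2.000)
cell (4,0): code 0110 → (4.000,0.746)–(5.000,0.354)
cell (4,2): code 1101 → (4.216,3.000)–(4.000,2.813)
cell (4,3): code 1000 → (5.000,3.560)–(4.216,3.000)
cell (4,6): code 0100 → (4.829,7.000)–(5.000,6.736)
cell (4,7): code 1000 → (5.000,7.472)–(4.829,7.000)
cell (5,0): code 0110 → (5.000,0.354)–(6.000,0.783)
cell (5,3): code 1101 → (5.744,4.000)–(5.000,3.560)
cell (5,4): code 1100 → (5.857,5.000)–(5.744,4.000)
cell (5,5): code 1000 → (6.000,5.289)–(5.857,5.000)
cell (5,6): code 0010 → (5.000,6.736)–(5.694,7.000)
cell (5,7): code 0001 → (5.694,7.000)–(5.000,7.472)
cell (6,0): code 0010 → (6.000,0.783)–(6.190,1.000)
cell (6,1): code 0011 → (6.190,1.000)–(6.428,2.000)
cell (6,2): code 0011 → (6.428,2.000)–(6.187,3.000)
cell (6,3): code 0011 → (6.187,3.000)–(6.199,4.000)
cell (6,4): code 0011 → (6.199,4.000)–(6.350,5.000)
cell (6,5): code 0001 → (6.350,5.000)–(6.000,5.289)
total: 20 segments, chained into 2 closed loop(s), length Σ = 15.099240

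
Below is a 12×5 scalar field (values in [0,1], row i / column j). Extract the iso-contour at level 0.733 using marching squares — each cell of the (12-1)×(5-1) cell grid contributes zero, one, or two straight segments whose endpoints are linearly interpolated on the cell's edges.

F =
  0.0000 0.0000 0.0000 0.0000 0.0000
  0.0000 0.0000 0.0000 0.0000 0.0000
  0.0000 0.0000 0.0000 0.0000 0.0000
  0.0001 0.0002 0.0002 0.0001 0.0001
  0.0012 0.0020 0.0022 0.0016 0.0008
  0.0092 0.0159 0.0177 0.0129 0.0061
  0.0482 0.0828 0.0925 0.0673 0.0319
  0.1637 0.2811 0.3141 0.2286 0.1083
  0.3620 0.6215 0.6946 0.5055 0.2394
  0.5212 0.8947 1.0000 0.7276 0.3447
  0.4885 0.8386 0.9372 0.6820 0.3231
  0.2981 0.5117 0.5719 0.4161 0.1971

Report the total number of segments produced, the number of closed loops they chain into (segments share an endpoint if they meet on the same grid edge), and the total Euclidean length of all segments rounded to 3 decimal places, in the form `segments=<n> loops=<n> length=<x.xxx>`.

cell (8,0): code 0100 → (8.408,1.000)–(9.000,0.567)
cell (8,1): code 1100 → (8.126,2.000)–(8.408,1.000)
cell (8,2): code 1000 → (9.000,2.980)–(8.126,2.000)
cell (9,0): code 0110 → (9.000,0.567)–(10.000,0.698)
cell (9,2): code 1001 → (10.000,2.800)–(9.000,2.980)
cell (10,0): code 0010 → (10.000,0.698)–(10.323,1.000)
cell (10,1): code 0011 → (10.323,1.000)–(10.559,2.000)
cell (10,2): code 0001 → (10.559,2.000)–(10.000,2.800)
total: 8 segments, chained into 1 closed loop(s), length Σ = 7.555999

segments=8 loops=1 length=7.556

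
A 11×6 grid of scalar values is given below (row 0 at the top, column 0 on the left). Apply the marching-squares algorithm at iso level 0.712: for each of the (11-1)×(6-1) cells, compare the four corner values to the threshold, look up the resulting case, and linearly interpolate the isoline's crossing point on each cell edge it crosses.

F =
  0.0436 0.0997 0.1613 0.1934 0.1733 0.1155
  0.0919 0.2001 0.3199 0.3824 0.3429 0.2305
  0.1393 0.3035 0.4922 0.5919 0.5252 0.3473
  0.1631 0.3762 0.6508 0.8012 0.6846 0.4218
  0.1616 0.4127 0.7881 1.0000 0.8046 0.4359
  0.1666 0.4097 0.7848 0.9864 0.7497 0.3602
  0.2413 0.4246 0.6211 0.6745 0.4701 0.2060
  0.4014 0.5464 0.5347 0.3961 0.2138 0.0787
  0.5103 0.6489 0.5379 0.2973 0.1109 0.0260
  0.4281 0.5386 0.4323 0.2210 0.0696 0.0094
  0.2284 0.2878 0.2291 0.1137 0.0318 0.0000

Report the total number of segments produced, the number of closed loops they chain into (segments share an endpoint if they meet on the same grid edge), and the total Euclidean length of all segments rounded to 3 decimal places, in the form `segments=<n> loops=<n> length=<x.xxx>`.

cell (2,2): code 0100 → (2.574,3.000)–(3.000,2.407)
cell (2,3): code 1000 → (3.000,3.765)–(2.574,3.000)
cell (3,1): code 0100 → (3.446,2.000)–(4.000,1.797)
cell (3,2): code 1110 → (3.000,2.407)–(3.446,2.000)
cell (3,3): code 1101 → (3.228,4.000)–(3.000,3.765)
cell (3,4): code 1000 → (4.000,4.251)–(3.228,4.000)
cell (4,1): code 0110 → (4.000,1.797)–(5.000,1.806)
cell (4,4): code 1001 → (5.000,4.097)–(4.000,4.251)
cell (5,1): code 0010 → (5.000,1.806)–(5.445,2.000)
cell (5,2): code 0011 → (5.445,2.000)–(5.880,3.000)
cell (5,3): code 0011 → (5.880,3.000)–(5.135,4.000)
cell (5,4): code 0001 → (5.135,4.000)–(5.000,4.097)
total: 12 segments, chained into 1 closed loop(s), length Σ = 8.939500

segments=12 loops=1 length=8.940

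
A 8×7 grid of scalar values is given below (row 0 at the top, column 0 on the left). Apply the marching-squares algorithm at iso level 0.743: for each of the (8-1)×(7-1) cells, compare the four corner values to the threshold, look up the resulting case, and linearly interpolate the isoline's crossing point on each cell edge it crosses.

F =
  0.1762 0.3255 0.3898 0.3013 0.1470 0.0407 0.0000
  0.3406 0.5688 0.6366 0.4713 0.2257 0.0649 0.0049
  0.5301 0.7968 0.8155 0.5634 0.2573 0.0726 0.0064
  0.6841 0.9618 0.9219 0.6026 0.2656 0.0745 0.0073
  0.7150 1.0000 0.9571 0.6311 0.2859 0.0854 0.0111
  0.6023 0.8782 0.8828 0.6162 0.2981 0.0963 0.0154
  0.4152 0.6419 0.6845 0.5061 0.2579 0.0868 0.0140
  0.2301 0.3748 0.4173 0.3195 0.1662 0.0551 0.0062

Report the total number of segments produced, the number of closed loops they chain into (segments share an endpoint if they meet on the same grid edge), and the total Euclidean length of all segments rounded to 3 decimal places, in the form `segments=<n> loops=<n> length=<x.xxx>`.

cell (1,0): code 0100 → (1.764,1.000)–(2.000,0.798)
cell (1,1): code 1100 → (1.595,2.000)–(1.764,1.000)
cell (1,2): code 1000 → (2.000,2.288)–(1.595,2.000)
cell (2,0): code 0110 → (2.000,0.798)–(3.000,0.212)
cell (2,2): code 1001 → (3.000,2.560)–(2.000,2.288)
cell (3,0): code 0110 → (3.000,0.212)–(4.000,0.098)
cell (3,2): code 1001 → (4.000,2.657)–(3.000,2.560)
cell (4,0): code 0110 → (4.000,0.098)–(5.000,0.510)
cell (4,2): code 1001 → (5.000,2.524)–(4.000,2.657)
cell (5,0): code 0010 → (5.000,0.510)–(5.572,1.000)
cell (5,1): code 0011 → (5.572,1.000)–(5.705,2.000)
cell (5,2): code 0001 → (5.705,2.000)–(5.000,2.524)
total: 12 segments, chained into 1 closed loop(s), length Σ = 10.759249

segments=12 loops=1 length=10.759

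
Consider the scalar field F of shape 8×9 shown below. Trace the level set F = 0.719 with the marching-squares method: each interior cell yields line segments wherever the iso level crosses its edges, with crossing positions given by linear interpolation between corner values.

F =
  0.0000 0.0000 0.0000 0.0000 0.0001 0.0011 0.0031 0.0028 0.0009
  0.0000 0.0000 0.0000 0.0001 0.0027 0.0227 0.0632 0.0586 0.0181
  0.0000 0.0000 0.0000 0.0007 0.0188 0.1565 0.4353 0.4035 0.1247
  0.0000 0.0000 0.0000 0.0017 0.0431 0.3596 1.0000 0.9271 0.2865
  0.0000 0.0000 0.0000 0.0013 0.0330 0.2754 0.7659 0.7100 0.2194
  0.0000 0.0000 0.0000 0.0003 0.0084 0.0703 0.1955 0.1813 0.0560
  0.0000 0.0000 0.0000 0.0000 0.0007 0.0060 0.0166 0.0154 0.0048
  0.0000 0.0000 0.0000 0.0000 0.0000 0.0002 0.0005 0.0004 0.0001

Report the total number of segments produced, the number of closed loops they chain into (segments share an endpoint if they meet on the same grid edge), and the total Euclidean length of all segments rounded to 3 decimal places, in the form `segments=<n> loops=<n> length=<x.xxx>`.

cell (2,5): code 0100 → (2.502,6.000)–(3.000,5.561)
cell (2,6): code 1100 → (2.603,7.000)–(2.502,6.000)
cell (2,7): code 1000 → (3.000,7.325)–(2.603,7.000)
cell (3,5): code 0110 → (3.000,5.561)–(4.000,5.904)
cell (3,6): code 1011 → (4.000,6.839)–(3.959,7.000)
cell (3,7): code 0001 → (3.959,7.000)–(3.000,7.325)
cell (4,5): code 0010 → (4.000,5.904)–(4.082,6.000)
cell (4,6): code 0001 → (4.082,6.000)–(4.000,6.839)
total: 8 segments, chained into 1 closed loop(s), length Σ = 5.386472

segments=8 loops=1 length=5.386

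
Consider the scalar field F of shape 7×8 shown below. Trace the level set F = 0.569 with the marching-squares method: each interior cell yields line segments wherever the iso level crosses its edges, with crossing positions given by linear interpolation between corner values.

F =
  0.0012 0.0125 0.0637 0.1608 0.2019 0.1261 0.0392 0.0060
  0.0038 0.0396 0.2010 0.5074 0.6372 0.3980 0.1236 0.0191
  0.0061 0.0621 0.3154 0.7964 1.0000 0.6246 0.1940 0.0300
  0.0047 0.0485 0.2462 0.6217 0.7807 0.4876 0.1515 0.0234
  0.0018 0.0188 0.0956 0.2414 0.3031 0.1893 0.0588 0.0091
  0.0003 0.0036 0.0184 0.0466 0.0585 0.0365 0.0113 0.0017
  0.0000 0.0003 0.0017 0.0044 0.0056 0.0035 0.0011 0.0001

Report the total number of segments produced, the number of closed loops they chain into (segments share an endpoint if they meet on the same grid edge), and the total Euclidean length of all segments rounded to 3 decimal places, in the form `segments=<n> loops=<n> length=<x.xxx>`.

cell (0,3): code 0100 → (0.843,4.000)–(1.000,3.475)
cell (0,4): code 1000 → (1.000,4.285)–(0.843,4.000)
cell (1,2): code 0100 → (1.213,3.000)–(2.000,2.527)
cell (1,3): code 1110 → (1.000,3.475)–(1.213,3.000)
cell (1,4): code 1101 → (1.755,5.000)–(1.000,4.285)
cell (1,5): code 1000 → (2.000,5.129)–(1.755,5.000)
cell (2,2): code 0110 → (2.000,2.527)–(3.000,2.860)
cell (2,4): code 1011 → (3.000,4.722)–(2.406,5.000)
cell (2,5): code 0001 → (2.406,5.000)–(2.000,5.129)
cell (3,2): code 0010 → (3.000,2.860)–(3.139,3.000)
cell (3,3): code 0011 → (3.139,3.000)–(3.443,4.000)
cell (3,4): code 0001 → (3.443,4.000)–(3.000,4.722)
total: 12 segments, chained into 1 closed loop(s), length Σ = 7.854180

segments=12 loops=1 length=7.854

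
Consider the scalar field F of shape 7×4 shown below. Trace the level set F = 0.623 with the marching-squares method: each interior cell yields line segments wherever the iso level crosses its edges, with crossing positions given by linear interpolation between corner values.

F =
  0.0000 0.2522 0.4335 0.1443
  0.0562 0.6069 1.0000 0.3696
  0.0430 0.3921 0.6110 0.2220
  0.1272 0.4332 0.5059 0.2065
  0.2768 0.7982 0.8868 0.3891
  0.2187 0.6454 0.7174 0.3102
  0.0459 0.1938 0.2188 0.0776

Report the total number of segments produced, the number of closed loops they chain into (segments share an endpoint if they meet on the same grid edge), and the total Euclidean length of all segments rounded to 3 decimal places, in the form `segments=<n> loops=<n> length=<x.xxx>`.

segments=12 loops=2 length=10.509

cell (0,1): code 0100 → (0.335,2.000)–(1.000,1.041)
cell (0,2): code 1000 → (1.000,2.598)–(0.335,2.000)
cell (1,1): code 0010 → (1.000,1.041)–(1.969,2.000)
cell (1,2): code 0001 → (1.969,2.000)–(1.000,2.598)
cell (3,0): code 0100 → (3.520,1.000)–(4.000,0.664)
cell (3,1): code 1100 → (3.307,2.000)–(3.520,1.000)
cell (3,2): code 1000 → (4.000,2.530)–(3.307,2.000)
cell (4,0): code 0110 → (4.000,0.664)–(5.000,0.948)
cell (4,2): code 1001 → (5.000,2.232)–(4.000,2.530)
cell (5,0): code 0010 → (5.000,0.948)–(5.050,1.000)
cell (5,1): code 0011 → (5.050,1.000)–(5.189,2.000)
cell (5,2): code 0001 → (5.189,2.000)–(5.000,2.232)
total: 12 segments, chained into 2 closed loop(s), length Σ = 10.508889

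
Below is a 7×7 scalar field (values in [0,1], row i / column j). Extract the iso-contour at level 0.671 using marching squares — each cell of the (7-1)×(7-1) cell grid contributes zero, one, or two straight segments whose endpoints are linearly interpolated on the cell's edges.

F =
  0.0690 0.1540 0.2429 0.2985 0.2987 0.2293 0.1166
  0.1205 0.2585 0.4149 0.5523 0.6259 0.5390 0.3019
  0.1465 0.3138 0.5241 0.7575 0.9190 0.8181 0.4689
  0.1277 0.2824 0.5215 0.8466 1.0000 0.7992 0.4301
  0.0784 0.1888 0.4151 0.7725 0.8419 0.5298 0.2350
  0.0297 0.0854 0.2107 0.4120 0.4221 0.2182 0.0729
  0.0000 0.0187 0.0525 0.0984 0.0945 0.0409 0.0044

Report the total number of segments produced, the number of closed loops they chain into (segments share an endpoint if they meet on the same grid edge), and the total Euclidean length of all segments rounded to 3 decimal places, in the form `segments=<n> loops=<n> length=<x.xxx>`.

cell (1,2): code 0100 → (1.578,3.000)–(2.000,2.629)
cell (1,3): code 1100 → (1.154,4.000)–(1.578,3.000)
cell (1,4): code 1100 → (1.473,5.000)–(1.154,4.000)
cell (1,5): code 1000 → (2.000,5.421)–(1.473,5.000)
cell (2,2): code 0110 → (2.000,2.629)–(3.000,2.460)
cell (2,5): code 1001 → (3.000,5.347)–(2.000,5.421)
cell (3,2): code 0110 → (3.000,2.460)–(4.000,2.716)
cell (3,4): code 1011 → (4.000,4.548)–(3.476,5.000)
cell (3,5): code 0001 → (3.476,5.000)–(3.000,5.347)
cell (4,2): code 0010 → (4.000,2.716)–(4.282,3.000)
cell (4,3): code 0011 → (4.282,3.000)–(4.407,4.000)
cell (4,4): code 0001 → (4.407,4.000)–(4.000,4.548)
total: 12 segments, chained into 1 closed loop(s), length Σ = 9.792973

segments=12 loops=1 length=9.793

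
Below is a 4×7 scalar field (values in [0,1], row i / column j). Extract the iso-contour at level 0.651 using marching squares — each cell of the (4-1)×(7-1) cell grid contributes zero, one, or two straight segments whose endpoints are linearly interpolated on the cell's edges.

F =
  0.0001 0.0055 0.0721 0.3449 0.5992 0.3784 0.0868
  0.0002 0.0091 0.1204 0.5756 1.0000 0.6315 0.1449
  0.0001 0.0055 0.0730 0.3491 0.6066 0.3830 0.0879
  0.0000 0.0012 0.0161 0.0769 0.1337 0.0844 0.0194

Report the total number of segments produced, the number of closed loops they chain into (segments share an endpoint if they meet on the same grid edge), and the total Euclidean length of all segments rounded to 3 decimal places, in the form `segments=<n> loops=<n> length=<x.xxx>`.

cell (0,3): code 0100 → (0.129,4.000)–(1.000,3.178)
cell (0,4): code 1000 → (1.000,4.947)–(0.129,4.000)
cell (1,3): code 0010 → (1.000,3.178)–(1.887,4.000)
cell (1,4): code 0001 → (1.887,4.000)–(1.000,4.947)
total: 4 segments, chained into 1 closed loop(s), length Σ = 4.991561

segments=4 loops=1 length=4.992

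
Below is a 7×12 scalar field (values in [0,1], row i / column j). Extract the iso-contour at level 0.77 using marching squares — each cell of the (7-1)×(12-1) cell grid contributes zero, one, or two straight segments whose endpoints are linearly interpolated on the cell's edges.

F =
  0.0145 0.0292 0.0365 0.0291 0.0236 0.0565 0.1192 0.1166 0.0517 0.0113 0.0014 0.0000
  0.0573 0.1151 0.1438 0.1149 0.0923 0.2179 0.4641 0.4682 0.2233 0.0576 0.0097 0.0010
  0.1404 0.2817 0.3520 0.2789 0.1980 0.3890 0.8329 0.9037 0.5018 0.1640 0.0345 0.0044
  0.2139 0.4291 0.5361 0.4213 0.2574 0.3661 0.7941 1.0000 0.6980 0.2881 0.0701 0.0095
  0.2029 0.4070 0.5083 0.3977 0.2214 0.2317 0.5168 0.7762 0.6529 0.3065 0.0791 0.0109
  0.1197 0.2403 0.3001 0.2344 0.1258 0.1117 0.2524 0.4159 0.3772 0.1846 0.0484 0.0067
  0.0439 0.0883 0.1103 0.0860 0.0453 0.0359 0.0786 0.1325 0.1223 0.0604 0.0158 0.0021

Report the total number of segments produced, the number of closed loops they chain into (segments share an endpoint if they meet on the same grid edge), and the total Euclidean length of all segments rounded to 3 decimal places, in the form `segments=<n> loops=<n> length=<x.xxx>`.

segments=10 loops=1 length=6.525

cell (1,5): code 0100 → (1.829,6.000)–(2.000,5.858)
cell (1,6): code 1100 → (1.693,7.000)–(1.829,6.000)
cell (1,7): code 1000 → (2.000,7.333)–(1.693,7.000)
cell (2,5): code 0110 → (2.000,5.858)–(3.000,5.944)
cell (2,7): code 1001 → (3.000,7.762)–(2.000,7.333)
cell (3,5): code 0010 → (3.000,5.944)–(3.087,6.000)
cell (3,6): code 0111 → (3.087,6.000)–(4.000,6.976)
cell (3,7): code 1001 → (4.000,7.050)–(3.000,7.762)
cell (4,6): code 0010 → (4.000,6.976)–(4.017,7.000)
cell (4,7): code 0001 → (4.017,7.000)–(4.000,7.050)
total: 10 segments, chained into 1 closed loop(s), length Σ = 6.525357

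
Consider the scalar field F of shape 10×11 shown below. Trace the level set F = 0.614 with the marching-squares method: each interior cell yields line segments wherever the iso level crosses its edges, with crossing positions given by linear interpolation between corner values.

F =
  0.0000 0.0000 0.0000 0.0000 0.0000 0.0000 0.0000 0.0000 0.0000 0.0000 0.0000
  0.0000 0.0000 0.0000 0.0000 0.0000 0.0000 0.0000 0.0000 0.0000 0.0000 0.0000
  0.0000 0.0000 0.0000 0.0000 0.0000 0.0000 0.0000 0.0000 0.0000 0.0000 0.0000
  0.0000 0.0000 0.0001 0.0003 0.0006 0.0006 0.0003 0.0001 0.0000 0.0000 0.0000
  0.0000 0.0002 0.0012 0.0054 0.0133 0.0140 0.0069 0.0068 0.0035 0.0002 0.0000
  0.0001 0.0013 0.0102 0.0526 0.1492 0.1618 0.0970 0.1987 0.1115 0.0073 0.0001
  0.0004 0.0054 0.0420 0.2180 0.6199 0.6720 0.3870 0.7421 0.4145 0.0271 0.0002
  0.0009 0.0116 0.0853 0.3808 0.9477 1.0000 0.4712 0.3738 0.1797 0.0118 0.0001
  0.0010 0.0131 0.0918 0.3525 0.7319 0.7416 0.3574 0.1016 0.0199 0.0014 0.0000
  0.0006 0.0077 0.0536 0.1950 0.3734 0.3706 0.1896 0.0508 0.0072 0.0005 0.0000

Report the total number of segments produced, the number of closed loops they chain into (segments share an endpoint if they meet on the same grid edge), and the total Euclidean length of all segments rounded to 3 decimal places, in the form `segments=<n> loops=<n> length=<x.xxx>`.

cell (5,3): code 0100 → (5.987,4.000)–(6.000,3.985)
cell (5,4): code 1100 → (5.886,5.000)–(5.987,4.000)
cell (5,5): code 1000 → (6.000,5.204)–(5.886,5.000)
cell (5,6): code 0100 → (5.764,7.000)–(6.000,6.639)
cell (5,7): code 1000 → (6.000,7.391)–(5.764,7.000)
cell (6,3): code 0110 → (6.000,3.985)–(7.000,3.411)
cell (6,5): code 1001 → (7.000,5.730)–(6.000,5.204)
cell (6,6): code 0010 → (6.000,6.639)–(6.348,7.000)
cell (6,7): code 0001 → (6.348,7.000)–(6.000,7.391)
cell (7,3): code 0110 → (7.000,3.411)–(8.000,3.689)
cell (7,5): code 1001 → (8.000,5.332)–(7.000,5.730)
cell (8,3): code 0010 → (8.000,3.689)–(8.329,4.000)
cell (8,4): code 0011 → (8.329,4.000)–(8.344,5.000)
cell (8,5): code 0001 → (8.344,5.000)–(8.000,5.332)
total: 14 segments, chained into 2 closed loop(s), length Σ = 9.497416

segments=14 loops=2 length=9.497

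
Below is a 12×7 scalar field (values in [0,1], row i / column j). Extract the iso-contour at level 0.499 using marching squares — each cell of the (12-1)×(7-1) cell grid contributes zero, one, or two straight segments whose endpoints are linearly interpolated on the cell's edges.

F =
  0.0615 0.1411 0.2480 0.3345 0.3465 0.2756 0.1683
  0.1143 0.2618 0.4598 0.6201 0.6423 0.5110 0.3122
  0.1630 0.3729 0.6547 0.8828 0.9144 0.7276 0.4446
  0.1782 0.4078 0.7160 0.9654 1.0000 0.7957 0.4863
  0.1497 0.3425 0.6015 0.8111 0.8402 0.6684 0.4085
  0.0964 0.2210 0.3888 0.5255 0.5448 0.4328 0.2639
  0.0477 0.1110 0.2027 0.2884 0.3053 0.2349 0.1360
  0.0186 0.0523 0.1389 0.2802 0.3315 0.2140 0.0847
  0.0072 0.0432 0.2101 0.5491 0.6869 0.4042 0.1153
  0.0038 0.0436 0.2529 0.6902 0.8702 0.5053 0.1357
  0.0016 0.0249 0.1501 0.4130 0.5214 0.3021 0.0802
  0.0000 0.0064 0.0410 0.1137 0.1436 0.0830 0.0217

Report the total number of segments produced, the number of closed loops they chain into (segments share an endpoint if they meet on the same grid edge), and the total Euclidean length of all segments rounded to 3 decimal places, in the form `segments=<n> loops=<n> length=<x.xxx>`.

segments=30 loops=2 length=22.178

cell (0,2): code 0100 → (0.576,3.000)–(1.000,2.245)
cell (0,3): code 1100 → (0.516,4.000)–(0.576,3.000)
cell (0,4): code 1100 → (0.949,5.000)–(0.516,4.000)
cell (0,5): code 1000 → (1.000,5.060)–(0.949,5.000)
cell (1,1): code 0100 → (1.201,2.000)–(2.000,1.447)
cell (1,2): code 1110 → (1.000,2.245)–(1.201,2.000)
cell (1,5): code 1001 → (2.000,5.808)–(1.000,5.060)
cell (2,1): code 0110 → (2.000,1.447)–(3.000,1.296)
cell (2,5): code 1001 → (3.000,5.959)–(2.000,5.808)
cell (3,1): code 0110 → (3.000,1.296)–(4.000,1.604)
cell (3,5): code 1001 → (4.000,5.652)–(3.000,5.959)
cell (4,1): code 0010 → (4.000,1.604)–(4.482,2.000)
cell (4,2): code 0111 → (4.482,2.000)–(5.000,2.806)
cell (4,4): code 1011 → (5.000,4.409)–(4.719,5.000)
cell (4,5): code 0001 → (4.719,5.000)–(4.000,5.652)
cell (5,2): code 0010 → (5.000,2.806)–(5.112,3.000)
cell (5,3): code 0011 → (5.112,3.000)–(5.191,4.000)
cell (5,4): code 0001 → (5.191,4.000)–(5.000,4.409)
cell (7,2): code 0100 → (7.814,3.000)–(8.000,2.852)
cell (7,3): code 1100 → (7.471,4.000)–(7.814,3.000)
cell (7,4): code 1000 → (8.000,4.665)–(7.471,4.000)
cell (8,2): code 0110 → (8.000,2.852)–(9.000,2.563)
cell (8,4): code 1101 → (8.938,5.000)–(8.000,4.665)
cell (8,5): code 1000 → (9.000,5.017)–(8.938,5.000)
cell (9,2): code 0010 → (9.000,2.563)–(9.690,3.000)
cell (9,3): code 0111 → (9.690,3.000)–(10.000,3.793)
cell (9,4): code 1011 → (10.000,4.102)–(9.031,5.000)
cell (9,5): code 0001 → (9.031,5.000)–(9.000,5.017)
cell (10,3): code 0010 → (10.000,3.793)–(10.059,4.000)
cell (10,4): code 0001 → (10.059,4.000)–(10.000,4.102)
total: 30 segments, chained into 2 closed loop(s), length Σ = 22.177547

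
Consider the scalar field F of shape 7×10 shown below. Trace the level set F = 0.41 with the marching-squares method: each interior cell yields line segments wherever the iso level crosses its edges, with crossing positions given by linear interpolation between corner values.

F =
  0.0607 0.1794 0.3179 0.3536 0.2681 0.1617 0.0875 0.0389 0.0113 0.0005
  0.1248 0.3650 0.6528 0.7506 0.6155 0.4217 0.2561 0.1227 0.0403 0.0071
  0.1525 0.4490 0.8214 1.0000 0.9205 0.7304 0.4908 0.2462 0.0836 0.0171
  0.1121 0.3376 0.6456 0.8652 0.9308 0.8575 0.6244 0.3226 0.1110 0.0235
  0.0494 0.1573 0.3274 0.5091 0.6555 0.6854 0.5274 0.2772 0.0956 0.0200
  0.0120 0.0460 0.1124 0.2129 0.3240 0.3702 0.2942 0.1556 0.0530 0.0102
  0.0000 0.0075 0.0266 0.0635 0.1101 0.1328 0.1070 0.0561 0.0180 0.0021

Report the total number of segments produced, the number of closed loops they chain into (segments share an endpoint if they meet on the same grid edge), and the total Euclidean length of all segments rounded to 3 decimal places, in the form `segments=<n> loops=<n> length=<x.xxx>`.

cell (0,1): code 0100 → (0.275,2.000)–(1.000,1.156)
cell (0,2): code 1100 → (0.142,3.000)–(0.275,2.000)
cell (0,3): code 1100 → (0.408,4.000)–(0.142,3.000)
cell (0,4): code 1100 → (0.955,5.000)–(0.408,4.000)
cell (0,5): code 1000 → (1.000,5.071)–(0.955,5.000)
cell (1,0): code 0100 → (1.536,1.000)–(2.000,0.868)
cell (1,1): code 1110 → (1.000,1.156)–(1.536,1.000)
cell (1,5): code 1101 → (1.656,6.000)–(1.000,5.071)
cell (1,6): code 1000 → (2.000,6.330)–(1.656,6.000)
cell (2,0): code 0010 → (2.000,0.868)–(2.350,1.000)
cell (2,1): code 0111 → (2.350,1.000)–(3.000,1.235)
cell (2,6): code 1001 → (3.000,6.710)–(2.000,6.330)
cell (3,1): code 0010 → (3.000,1.235)–(3.740,2.000)
cell (3,2): code 0111 → (3.740,2.000)–(4.000,2.455)
cell (3,6): code 1001 → (4.000,6.469)–(3.000,6.710)
cell (4,2): code 0010 → (4.000,2.455)–(4.335,3.000)
cell (4,3): code 0011 → (4.335,3.000)–(4.741,4.000)
cell (4,4): code 0011 → (4.741,4.000)–(4.874,5.000)
cell (4,5): code 0011 → (4.874,5.000)–(4.503,6.000)
cell (4,6): code 0001 → (4.503,6.000)–(4.000,6.469)
total: 20 segments, chained into 1 closed loop(s), length Σ = 16.268688

segments=20 loops=1 length=16.269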